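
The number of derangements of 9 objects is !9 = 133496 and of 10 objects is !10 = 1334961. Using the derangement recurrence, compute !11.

14684570

!11 = (11-1)·(!10 + !9) = 10·(1334961 + 133496) = 10·1468457 = 14684570.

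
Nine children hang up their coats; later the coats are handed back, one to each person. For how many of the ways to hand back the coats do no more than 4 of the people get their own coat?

361541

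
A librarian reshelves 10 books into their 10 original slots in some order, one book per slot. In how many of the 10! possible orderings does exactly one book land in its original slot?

Choose which one of the 10 is fixed: C(10,1) = 10.
The remaining 9 must be deranged: !9 = 133496.
Total: 10 × 133496 = 1334960.

1334960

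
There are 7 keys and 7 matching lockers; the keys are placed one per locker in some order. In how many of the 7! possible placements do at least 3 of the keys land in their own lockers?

Sum C(7,i)·!(7-i) for i = 3..7:
  i=3: C(7,3)·!4 = 35·9 = 315
  i=4: C(7,4)·!3 = 35·2 = 70
  i=5: C(7,5)·!2 = 21·1 = 21
  i=6: C(7,6)·!1 = 7·0 = 0
  i=7: C(7,7)·!0 = 1·1 = 1
Total = 407.

407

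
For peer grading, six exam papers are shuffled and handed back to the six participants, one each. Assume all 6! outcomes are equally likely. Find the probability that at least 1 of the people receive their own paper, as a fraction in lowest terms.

91/144

Favorable outcomes: Σ_{i≥1} C(6,i)·!(6-i) = 6·44 + 15·9 + 20·2 + 15·1 + 6·0 + 1·1 = 455.
Total outcomes: 6! = 720.
Probability = 455/720 = 91/144.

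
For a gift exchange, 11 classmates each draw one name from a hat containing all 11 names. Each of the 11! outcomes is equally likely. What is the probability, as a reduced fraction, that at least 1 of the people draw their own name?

2523223/3991680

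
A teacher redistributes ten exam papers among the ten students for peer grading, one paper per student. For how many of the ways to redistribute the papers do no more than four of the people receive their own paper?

3615536

Sum C(10,i)·!(10-i) for i = 0..4:
  i=0: C(10,0)·!10 = 1·1334961 = 1334961
  i=1: C(10,1)·!9 = 10·133496 = 1334960
  i=2: C(10,2)·!8 = 45·14833 = 667485
  i=3: C(10,3)·!7 = 120·1854 = 222480
  i=4: C(10,4)·!6 = 210·265 = 55650
Total = 3615536.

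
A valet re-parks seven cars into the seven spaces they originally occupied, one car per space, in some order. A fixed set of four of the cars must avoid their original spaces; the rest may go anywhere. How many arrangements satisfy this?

Let A_j be the event that the j-th constrained one is fixed. By inclusion-exclusion over the 4 events:
Σ_{j=0}^{4} (-1)^j C(4,j)(7-j)!
= C(4,0)·7! - C(4,1)·6! + C(4,2)·5! - C(4,3)·4! + C(4,4)·3!
= 5040 - 2880 + 720 - 96 + 6
= 2790

2790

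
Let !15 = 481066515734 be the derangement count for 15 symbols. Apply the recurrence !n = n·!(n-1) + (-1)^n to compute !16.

7697064251745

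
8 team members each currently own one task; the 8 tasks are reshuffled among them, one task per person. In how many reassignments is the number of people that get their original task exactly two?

7420

Pick the 2 fixed positions: C(8,2) = 28 ways.
The remaining 6 must be deranged: !6 = 265.
Total: 28 × 265 = 7420.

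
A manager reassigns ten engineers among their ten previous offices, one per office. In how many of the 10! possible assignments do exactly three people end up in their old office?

Choose which 3 of the 10 are fixed: C(10,3) = 120.
The other 7 form a derangement: !7 = 1854.
Total: 120 × 1854 = 222480.

222480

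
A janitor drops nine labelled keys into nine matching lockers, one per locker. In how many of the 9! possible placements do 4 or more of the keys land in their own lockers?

6883

# with exactly i fixed is C(9,i)·!(9-i); sum over i=4..9:
  i=4: C(9,4)·!5 = 126·44 = 5544
  i=5: C(9,5)·!4 = 126·9 = 1134
  i=6: C(9,6)·!3 = 84·2 = 168
  i=7: C(9,7)·!2 = 36·1 = 36
  i=8: C(9,8)·!1 = 9·0 = 0
  i=9: C(9,9)·!0 = 1·1 = 1
Total = 6883.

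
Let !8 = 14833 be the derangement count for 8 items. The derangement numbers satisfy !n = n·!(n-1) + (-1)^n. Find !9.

!9 = 9·14833 - 1 = 133496.

133496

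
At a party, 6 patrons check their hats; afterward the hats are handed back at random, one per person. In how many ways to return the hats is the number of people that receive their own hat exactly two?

Pick the 2 fixed positions: C(6,2) = 15 ways.
The other 4 form a derangement: !4 = 9.
Total: 15 × 9 = 135.

135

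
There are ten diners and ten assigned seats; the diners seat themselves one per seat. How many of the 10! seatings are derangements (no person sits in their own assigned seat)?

1334961

By inclusion-exclusion, !10 = Σ (-1)^k · 10!/k! for k=0..10
= 10! - 10!/1! + 10!/2! - 10!/3! + 10!/4! - 10!/5! + 10!/6! - 10!/7! + 10!/8! - 10!/9! + 10!/10!
= 3628800 - 3628800 + 1814400 - 604800 + 151200 - 30240 + 5040 - 720 + 90 - 10 + 1
= 1334961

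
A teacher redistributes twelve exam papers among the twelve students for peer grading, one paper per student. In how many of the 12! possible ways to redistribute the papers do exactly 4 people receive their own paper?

7342335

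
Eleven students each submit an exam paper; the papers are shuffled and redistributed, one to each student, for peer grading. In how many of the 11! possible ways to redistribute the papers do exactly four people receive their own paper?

Pick the 4 fixed positions: C(11,4) = 330 ways.
The other 7 form a derangement: !7 = 1854.
Total: 330 × 1854 = 611820.

611820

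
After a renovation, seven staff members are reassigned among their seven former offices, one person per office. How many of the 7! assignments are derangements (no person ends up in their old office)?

By inclusion-exclusion, !7 = Σ (-1)^k · 7!/k! for k=0..7
= 7! - 7!/1! + 7!/2! - 7!/3! + 7!/4! - 7!/5! + 7!/6! - 7!/7!
= 5040 - 5040 + 2520 - 840 + 210 - 42 + 7 - 1
= 1854

1854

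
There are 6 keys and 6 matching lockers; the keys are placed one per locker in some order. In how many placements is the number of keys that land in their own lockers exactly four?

15

Choose which 4 of the 6 are fixed: C(6,4) = 15.
The remaining 2 must be deranged: !2 = 1.
Total: 15 × 1 = 15.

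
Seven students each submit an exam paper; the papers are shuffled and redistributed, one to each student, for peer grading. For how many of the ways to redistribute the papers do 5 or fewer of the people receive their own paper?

5039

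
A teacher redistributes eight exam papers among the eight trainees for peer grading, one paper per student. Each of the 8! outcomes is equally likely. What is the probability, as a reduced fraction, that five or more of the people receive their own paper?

47/13440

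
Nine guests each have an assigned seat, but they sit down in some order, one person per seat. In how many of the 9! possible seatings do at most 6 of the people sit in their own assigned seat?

Sum C(9,i)·!(9-i) for i = 0..6:
  i=0: C(9,0)·!9 = 1·133496 = 133496
  i=1: C(9,1)·!8 = 9·14833 = 133497
  i=2: C(9,2)·!7 = 36·1854 = 66744
  i=3: C(9,3)·!6 = 84·265 = 22260
  i=4: C(9,4)·!5 = 126·44 = 5544
  i=5: C(9,5)·!4 = 126·9 = 1134
  i=6: C(9,6)·!3 = 84·2 = 168
Total = 362843.

362843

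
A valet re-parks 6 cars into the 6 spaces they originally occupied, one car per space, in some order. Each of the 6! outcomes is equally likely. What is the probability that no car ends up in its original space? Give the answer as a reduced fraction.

53/144

Favorable outcomes: !6 = 265.
Total outcomes: 6! = 720.
Probability = 265/720 = 53/144.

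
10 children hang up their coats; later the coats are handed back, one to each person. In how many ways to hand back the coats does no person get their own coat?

Use !n = n·!(n-1) + (-1)^n.
!10 = 10·133496 + 1 = 1334961

1334961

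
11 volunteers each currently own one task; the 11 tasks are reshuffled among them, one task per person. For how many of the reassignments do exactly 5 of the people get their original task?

122430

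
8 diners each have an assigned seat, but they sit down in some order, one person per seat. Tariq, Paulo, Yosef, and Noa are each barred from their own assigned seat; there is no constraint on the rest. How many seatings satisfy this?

Inclusion-exclusion on the 4 forbidden self-matches:
Σ_{j=0}^{4} (-1)^j C(4,j)(8-j)!
= C(4,0)·8! - C(4,1)·7! + C(4,2)·6! - C(4,3)·5! + C(4,4)·4!
= 40320 - 20160 + 4320 - 480 + 24
= 24024

24024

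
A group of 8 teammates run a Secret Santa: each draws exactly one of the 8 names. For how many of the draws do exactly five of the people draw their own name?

Pick the 5 fixed positions: C(8,5) = 56 ways.
The other 3 form a derangement: !3 = 2.
Total: 56 × 2 = 112.

112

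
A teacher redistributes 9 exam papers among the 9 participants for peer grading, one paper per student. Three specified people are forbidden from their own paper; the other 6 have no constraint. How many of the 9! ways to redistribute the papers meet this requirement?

Let A_j be the event that the j-th constrained one is fixed. By inclusion-exclusion over the 3 events:
Σ_{j=0}^{3} (-1)^j C(3,j)(9-j)!
= C(3,0)·9! - C(3,1)·8! + C(3,2)·7! - C(3,3)·6!
= 362880 - 120960 + 15120 - 720
= 256320

256320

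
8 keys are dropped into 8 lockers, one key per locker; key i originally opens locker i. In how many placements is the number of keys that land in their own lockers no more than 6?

40319

Sum C(8,i)·!(8-i) for i = 0..6:
  i=0: C(8,0)·!8 = 1·14833 = 14833
  i=1: C(8,1)·!7 = 8·1854 = 14832
  i=2: C(8,2)·!6 = 28·265 = 7420
  i=3: C(8,3)·!5 = 56·44 = 2464
  i=4: C(8,4)·!4 = 70·9 = 630
  i=5: C(8,5)·!3 = 56·2 = 112
  i=6: C(8,6)·!2 = 28·1 = 28
Total = 40319.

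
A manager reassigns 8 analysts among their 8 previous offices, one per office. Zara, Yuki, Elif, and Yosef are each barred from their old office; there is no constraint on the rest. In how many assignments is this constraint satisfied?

Let A_j be the event that the j-th constrained one is fixed. By inclusion-exclusion over the 4 events:
Σ_{j=0}^{4} (-1)^j C(4,j)(8-j)!
= C(4,0)·8! - C(4,1)·7! + C(4,2)·6! - C(4,3)·5! + C(4,4)·4!
= 40320 - 20160 + 4320 - 480 + 24
= 24024

24024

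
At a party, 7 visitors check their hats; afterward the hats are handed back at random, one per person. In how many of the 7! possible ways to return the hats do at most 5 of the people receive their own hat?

5039

Sum C(7,i)·!(7-i) for i = 0..5:
  i=0: C(7,0)·!7 = 1·1854 = 1854
  i=1: C(7,1)·!6 = 7·265 = 1855
  i=2: C(7,2)·!5 = 21·44 = 924
  i=3: C(7,3)·!4 = 35·9 = 315
  i=4: C(7,4)·!3 = 35·2 = 70
  i=5: C(7,5)·!2 = 21·1 = 21
Total = 5039.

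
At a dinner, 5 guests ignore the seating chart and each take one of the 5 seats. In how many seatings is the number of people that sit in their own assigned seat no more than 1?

89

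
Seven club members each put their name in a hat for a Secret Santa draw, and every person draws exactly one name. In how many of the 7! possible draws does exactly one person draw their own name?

1855

Choose which one of the 7 is fixed: C(7,1) = 7.
The other 6 form a derangement: !6 = 265.
Total: 7 × 265 = 1855.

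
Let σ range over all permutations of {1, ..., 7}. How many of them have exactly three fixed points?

Choose which 3 of the 7 are fixed: C(7,3) = 35.
The other 4 form a derangement: !4 = 9.
Total: 35 × 9 = 315.

315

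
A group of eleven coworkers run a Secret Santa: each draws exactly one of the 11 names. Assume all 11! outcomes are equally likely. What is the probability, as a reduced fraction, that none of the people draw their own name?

Favorable outcomes: !11 = 14684570.
Total outcomes: 11! = 39916800.
Probability = 14684570/39916800 = 1468457/3991680.

1468457/3991680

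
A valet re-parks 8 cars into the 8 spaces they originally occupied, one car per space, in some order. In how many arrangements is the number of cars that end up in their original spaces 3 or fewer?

39549

# with exactly i fixed is C(8,i)·!(8-i); sum over i=0..3:
  i=0: C(8,0)·!8 = 1·14833 = 14833
  i=1: C(8,1)·!7 = 8·1854 = 14832
  i=2: C(8,2)·!6 = 28·265 = 7420
  i=3: C(8,3)·!5 = 56·44 = 2464
Total = 39549.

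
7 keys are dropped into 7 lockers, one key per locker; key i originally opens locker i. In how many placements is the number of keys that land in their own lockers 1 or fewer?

Sum C(7,i)·!(7-i) for i = 0..1:
  i=0: C(7,0)·!7 = 1·1854 = 1854
  i=1: C(7,1)·!6 = 7·265 = 1855
Total = 3709.

3709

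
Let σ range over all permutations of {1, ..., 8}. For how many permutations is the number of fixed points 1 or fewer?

Sum C(8,i)·!(8-i) for i = 0..1:
  i=0: C(8,0)·!8 = 1·14833 = 14833
  i=1: C(8,1)·!7 = 8·1854 = 14832
Total = 29665.

29665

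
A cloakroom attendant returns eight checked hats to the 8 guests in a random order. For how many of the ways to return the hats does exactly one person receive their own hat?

14832

Pick the single fixed position: C(8,1) = 8 ways.
The other 7 form a derangement: !7 = 1854.
Total: 8 × 1854 = 14832.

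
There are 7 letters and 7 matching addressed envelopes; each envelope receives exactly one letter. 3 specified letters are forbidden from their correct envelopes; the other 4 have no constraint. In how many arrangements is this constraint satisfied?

3216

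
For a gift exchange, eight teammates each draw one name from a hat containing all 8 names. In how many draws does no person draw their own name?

14833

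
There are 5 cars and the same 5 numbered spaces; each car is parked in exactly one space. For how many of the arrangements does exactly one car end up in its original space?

45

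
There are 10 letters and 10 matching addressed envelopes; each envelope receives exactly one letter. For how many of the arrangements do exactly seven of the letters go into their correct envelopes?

Pick the 7 fixed positions: C(10,7) = 120 ways.
The remaining 3 must be deranged: !3 = 2.
Total: 120 × 2 = 240.

240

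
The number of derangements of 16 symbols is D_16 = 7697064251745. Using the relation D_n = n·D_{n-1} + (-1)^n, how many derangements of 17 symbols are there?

D_17 = 17·7697064251745 - 1 = 130850092279664.

130850092279664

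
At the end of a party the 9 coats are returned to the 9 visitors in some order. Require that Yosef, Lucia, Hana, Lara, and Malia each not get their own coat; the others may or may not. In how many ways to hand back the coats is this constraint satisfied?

Let A_j be the event that the j-th constrained one is fixed. By inclusion-exclusion over the 5 events:
Σ_{j=0}^{5} (-1)^j C(5,j)(9-j)!
= C(5,0)·9! - C(5,1)·8! + C(5,2)·7! - C(5,3)·6! + C(5,4)·5! - C(5,5)·4!
= 362880 - 201600 + 50400 - 7200 + 600 - 24
= 205056

205056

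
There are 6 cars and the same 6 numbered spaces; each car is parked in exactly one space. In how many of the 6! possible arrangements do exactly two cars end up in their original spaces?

Choose which 2 of the 6 are fixed: C(6,2) = 15.
The other 4 form a derangement: !4 = 9.
Total: 15 × 9 = 135.

135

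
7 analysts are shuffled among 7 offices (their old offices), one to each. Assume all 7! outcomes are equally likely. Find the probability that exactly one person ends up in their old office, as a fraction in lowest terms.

53/144

Favorable outcomes: C(7,1)·!6 = 7·265 = 1855.
Total outcomes: 7! = 5040.
Probability = 1855/5040 = 53/144.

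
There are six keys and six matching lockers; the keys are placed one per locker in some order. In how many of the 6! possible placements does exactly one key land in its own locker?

Choose which one of the 6 is fixed: C(6,1) = 6.
The remaining 5 must be deranged: !5 = 44.
Total: 6 × 44 = 264.

264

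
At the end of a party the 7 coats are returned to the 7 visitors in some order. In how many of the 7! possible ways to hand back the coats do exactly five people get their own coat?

21

Choose which 5 of the 7 are fixed: C(7,5) = 21.
The other 2 form a derangement: !2 = 1.
Total: 21 × 1 = 21.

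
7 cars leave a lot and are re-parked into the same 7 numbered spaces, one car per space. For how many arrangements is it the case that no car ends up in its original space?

Recurrence: !7 = 7·!6 + (-1)^7.
!7 = 7·265 - 1 = 1854

1854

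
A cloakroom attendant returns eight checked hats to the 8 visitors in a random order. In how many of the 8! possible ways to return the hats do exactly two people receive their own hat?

7420

Pick the 2 fixed positions: C(8,2) = 28 ways.
The remaining 6 must be deranged: !6 = 265.
Total: 28 × 265 = 7420.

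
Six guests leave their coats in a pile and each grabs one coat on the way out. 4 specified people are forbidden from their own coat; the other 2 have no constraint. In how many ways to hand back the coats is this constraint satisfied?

Let A_j be the event that the j-th constrained one is fixed. By inclusion-exclusion over the 4 events:
Σ_{j=0}^{4} (-1)^j C(4,j)(6-j)!
= C(4,0)·6! - C(4,1)·5! + C(4,2)·4! - C(4,3)·3! + C(4,4)·2!
= 720 - 480 + 144 - 24 + 2
= 362

362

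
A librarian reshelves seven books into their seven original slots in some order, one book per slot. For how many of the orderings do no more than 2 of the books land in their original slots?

# with exactly i fixed is C(7,i)·!(7-i); sum over i=0..2:
  i=0: C(7,0)·!7 = 1·1854 = 1854
  i=1: C(7,1)·!6 = 7·265 = 1855
  i=2: C(7,2)·!5 = 21·44 = 924
Total = 4633.

4633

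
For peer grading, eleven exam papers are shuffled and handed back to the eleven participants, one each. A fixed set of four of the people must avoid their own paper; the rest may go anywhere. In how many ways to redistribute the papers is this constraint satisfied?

27422640

Let A_j be the event that the j-th constrained one is fixed. By inclusion-exclusion over the 4 events:
Σ_{j=0}^{4} (-1)^j C(4,j)(11-j)!
= C(4,0)·11! - C(4,1)·10! + C(4,2)·9! - C(4,3)·8! + C(4,4)·7!
= 39916800 - 14515200 + 2177280 - 161280 + 5040
= 27422640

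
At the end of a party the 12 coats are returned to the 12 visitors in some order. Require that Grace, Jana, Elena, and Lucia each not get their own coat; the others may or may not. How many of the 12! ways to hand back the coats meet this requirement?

Inclusion-exclusion on the 4 forbidden self-matches:
Σ_{j=0}^{4} (-1)^j C(4,j)(12-j)!
= C(4,0)·12! - C(4,1)·11! + C(4,2)·10! - C(4,3)·9! + C(4,4)·8!
= 479001600 - 159667200 + 21772800 - 1451520 + 40320
= 339696000

339696000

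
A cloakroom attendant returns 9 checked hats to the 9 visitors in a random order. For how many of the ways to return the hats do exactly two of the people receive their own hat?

66744

Choose which 2 of the 9 are fixed: C(9,2) = 36.
The remaining 7 must be deranged: !7 = 1854.
Total: 36 × 1854 = 66744.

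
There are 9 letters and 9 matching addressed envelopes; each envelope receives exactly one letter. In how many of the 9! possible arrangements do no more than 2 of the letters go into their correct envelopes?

333737

Sum C(9,i)·!(9-i) for i = 0..2:
  i=0: C(9,0)·!9 = 1·133496 = 133496
  i=1: C(9,1)·!8 = 9·14833 = 133497
  i=2: C(9,2)·!7 = 36·1854 = 66744
Total = 333737.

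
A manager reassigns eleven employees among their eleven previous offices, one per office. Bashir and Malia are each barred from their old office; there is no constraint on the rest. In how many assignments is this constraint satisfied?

Let A_j be the event that the j-th constrained one is fixed. By inclusion-exclusion over the 2 events:
Σ_{j=0}^{2} (-1)^j C(2,j)(11-j)!
= C(2,0)·11! - C(2,1)·10! + C(2,2)·9!
= 39916800 - 7257600 + 362880
= 33022080

33022080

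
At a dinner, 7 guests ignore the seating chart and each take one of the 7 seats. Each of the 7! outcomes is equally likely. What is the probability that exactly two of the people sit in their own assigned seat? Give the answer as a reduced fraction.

11/60

Favorable outcomes: C(7,2)·!5 = 21·44 = 924.
Total outcomes: 7! = 5040.
Probability = 924/5040 = 11/60.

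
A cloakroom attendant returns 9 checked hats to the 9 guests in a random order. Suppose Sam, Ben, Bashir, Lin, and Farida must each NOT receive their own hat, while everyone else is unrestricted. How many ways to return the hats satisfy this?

205056

Inclusion-exclusion on the 5 forbidden self-matches:
Σ_{j=0}^{5} (-1)^j C(5,j)(9-j)!
= C(5,0)·9! - C(5,1)·8! + C(5,2)·7! - C(5,3)·6! + C(5,4)·5! - C(5,5)·4!
= 362880 - 201600 + 50400 - 7200 + 600 - 24
= 205056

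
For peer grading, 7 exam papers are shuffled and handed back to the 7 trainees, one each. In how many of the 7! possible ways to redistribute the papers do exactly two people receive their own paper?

924

Pick the 2 fixed positions: C(7,2) = 21 ways.
The remaining 5 must be deranged: !5 = 44.
Total: 21 × 44 = 924.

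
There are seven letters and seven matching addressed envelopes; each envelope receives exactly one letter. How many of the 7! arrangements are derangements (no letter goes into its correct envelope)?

1854

The subfactorial !7 = [7!/e] (nearest integer).
7! = 5040, and 5040/e ≈ 1854.11, so !7 = 1854.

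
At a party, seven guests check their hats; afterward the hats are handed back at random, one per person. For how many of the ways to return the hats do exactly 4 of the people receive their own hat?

Choose which 4 of the 7 are fixed: C(7,4) = 35.
The remaining 3 must be deranged: !3 = 2.
Total: 35 × 2 = 70.

70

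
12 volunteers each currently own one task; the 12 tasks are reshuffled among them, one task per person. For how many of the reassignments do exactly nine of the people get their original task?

Choose which 9 of the 12 are fixed: C(12,9) = 220.
The other 3 form a derangement: !3 = 2.
Total: 220 × 2 = 440.

440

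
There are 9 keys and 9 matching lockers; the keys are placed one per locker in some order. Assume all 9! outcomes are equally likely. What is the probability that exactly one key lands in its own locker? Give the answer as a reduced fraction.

2119/5760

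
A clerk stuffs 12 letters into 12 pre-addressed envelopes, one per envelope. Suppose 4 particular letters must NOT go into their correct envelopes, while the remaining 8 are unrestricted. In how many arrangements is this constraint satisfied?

339696000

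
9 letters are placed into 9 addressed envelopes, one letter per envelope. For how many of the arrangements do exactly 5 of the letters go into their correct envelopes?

1134

Pick the 5 fixed positions: C(9,5) = 126 ways.
The remaining 4 must be deranged: !4 = 9.
Total: 126 × 9 = 1134.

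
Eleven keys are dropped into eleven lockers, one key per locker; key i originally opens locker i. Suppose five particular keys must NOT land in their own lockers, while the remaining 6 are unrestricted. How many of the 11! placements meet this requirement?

25022880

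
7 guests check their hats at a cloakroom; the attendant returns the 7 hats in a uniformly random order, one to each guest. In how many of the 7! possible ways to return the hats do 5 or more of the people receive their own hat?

22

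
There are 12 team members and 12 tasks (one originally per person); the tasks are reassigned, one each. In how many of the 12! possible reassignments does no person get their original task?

!12 = 12! · Σ_{k=0}^{12} (-1)^k/k!
= 12! - 12!/1! + 12!/2! - 12!/3! + 12!/4! - 12!/5! + 12!/6! - 12!/7! + 12!/8! - 12!/9! + 12!/10! - 12!/11! + 12!/12!
= 479001600 - 479001600 + 239500800 - 79833600 + 19958400 - 3991680 + 665280 - 95040 + 11880 - 1320 + 132 - 12 + 1
= 176214841

176214841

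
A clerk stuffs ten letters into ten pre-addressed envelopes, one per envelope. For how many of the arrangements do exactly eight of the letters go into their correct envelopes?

45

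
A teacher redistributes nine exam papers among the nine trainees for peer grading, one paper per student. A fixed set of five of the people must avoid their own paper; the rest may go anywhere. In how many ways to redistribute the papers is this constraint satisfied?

205056

Inclusion-exclusion on the 5 forbidden self-matches:
Σ_{j=0}^{5} (-1)^j C(5,j)(9-j)!
= C(5,0)·9! - C(5,1)·8! + C(5,2)·7! - C(5,3)·6! + C(5,4)·5! - C(5,5)·4!
= 362880 - 201600 + 50400 - 7200 + 600 - 24
= 205056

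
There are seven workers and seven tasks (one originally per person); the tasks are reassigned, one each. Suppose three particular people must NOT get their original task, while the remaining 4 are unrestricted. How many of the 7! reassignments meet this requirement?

Inclusion-exclusion on the 3 forbidden self-matches:
Σ_{j=0}^{3} (-1)^j C(3,j)(7-j)!
= C(3,0)·7! - C(3,1)·6! + C(3,2)·5! - C(3,3)·4!
= 5040 - 2160 + 360 - 24
= 3216

3216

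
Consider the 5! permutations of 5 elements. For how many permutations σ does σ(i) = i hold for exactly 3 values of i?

Choose which 3 of the 5 are fixed: C(5,3) = 10.
The other 2 form a derangement: !2 = 1.
Total: 10 × 1 = 10.

10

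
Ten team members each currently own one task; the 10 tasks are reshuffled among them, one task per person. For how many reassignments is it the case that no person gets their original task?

1334961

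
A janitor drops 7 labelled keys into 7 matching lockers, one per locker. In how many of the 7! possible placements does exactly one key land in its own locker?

1855

Choose which one of the 7 is fixed: C(7,1) = 7.
The remaining 6 must be deranged: !6 = 265.
Total: 7 × 265 = 1855.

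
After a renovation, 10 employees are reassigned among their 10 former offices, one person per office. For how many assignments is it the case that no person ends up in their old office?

1334961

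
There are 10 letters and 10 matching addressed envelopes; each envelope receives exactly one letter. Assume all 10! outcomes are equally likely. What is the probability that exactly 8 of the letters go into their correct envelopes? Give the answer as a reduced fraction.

1/80640

Favorable outcomes: C(10,8)·!2 = 45·1 = 45.
Total outcomes: 10! = 3628800.
Probability = 45/3628800 = 1/80640.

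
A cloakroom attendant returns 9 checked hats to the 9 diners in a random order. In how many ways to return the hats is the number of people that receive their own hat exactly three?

22260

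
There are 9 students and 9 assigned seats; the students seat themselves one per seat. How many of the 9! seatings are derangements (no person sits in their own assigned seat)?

133496

The number of derangements of 9 is !9 = Σ_{k=0}^{9} (-1)^k·9!/k!
= 9! - 9!/1! + 9!/2! - 9!/3! + 9!/4! - 9!/5! + 9!/6! - 9!/7! + 9!/8! - 9!/9!
= 362880 - 362880 + 181440 - 60480 + 15120 - 3024 + 504 - 72 + 9 - 1
= 133496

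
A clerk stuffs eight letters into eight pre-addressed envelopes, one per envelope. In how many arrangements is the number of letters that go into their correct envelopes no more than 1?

29665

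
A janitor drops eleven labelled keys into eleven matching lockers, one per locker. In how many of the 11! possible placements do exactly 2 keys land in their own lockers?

7342280

Pick the 2 fixed positions: C(11,2) = 55 ways.
The other 9 form a derangement: !9 = 133496.
Total: 55 × 133496 = 7342280.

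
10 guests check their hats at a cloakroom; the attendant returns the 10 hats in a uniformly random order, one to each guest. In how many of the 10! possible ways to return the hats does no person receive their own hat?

!10 = 10! · Σ_{k=0}^{10} (-1)^k/k!
= 10! - 10!/1! + 10!/2! - 10!/3! + 10!/4! - 10!/5! + 10!/6! - 10!/7! + 10!/8! - 10!/9! + 10!/10!
= 3628800 - 3628800 + 1814400 - 604800 + 151200 - 30240 + 5040 - 720 + 90 - 10 + 1
= 1334961

1334961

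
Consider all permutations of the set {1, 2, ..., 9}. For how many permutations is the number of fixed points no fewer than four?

6883

Sum C(9,i)·!(9-i) for i = 4..9:
  i=4: C(9,4)·!5 = 126·44 = 5544
  i=5: C(9,5)·!4 = 126·9 = 1134
  i=6: C(9,6)·!3 = 84·2 = 168
  i=7: C(9,7)·!2 = 36·1 = 36
  i=8: C(9,8)·!1 = 9·0 = 0
  i=9: C(9,9)·!0 = 1·1 = 1
Total = 6883.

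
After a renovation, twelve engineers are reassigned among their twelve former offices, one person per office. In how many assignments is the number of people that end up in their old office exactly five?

Pick the 5 fixed positions: C(12,5) = 792 ways.
The remaining 7 must be deranged: !7 = 1854.
Total: 792 × 1854 = 1468368.

1468368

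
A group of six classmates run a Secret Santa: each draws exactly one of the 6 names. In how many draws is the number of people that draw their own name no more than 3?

704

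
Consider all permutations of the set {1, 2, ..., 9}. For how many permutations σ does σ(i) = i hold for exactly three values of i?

22260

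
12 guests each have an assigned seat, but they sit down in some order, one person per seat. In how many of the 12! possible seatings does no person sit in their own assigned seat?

!12 is the nearest integer to 12!/e.
12! = 479001600, and 479001600/e ≈ 176214840.93, so !12 = 176214841.

176214841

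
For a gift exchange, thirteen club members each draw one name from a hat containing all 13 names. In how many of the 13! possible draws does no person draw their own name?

2290792932

!13 = 13! · Σ_{k=0}^{13} (-1)^k/k!
= 13! - 13!/1! + 13!/2! - 13!/3! + 13!/4! - 13!/5! + 13!/6! - 13!/7! + 13!/8! - 13!/9! + 13!/10! - 13!/11! + 13!/12! - 13!/13!
= 6227020800 - 6227020800 + 3113510400 - 1037836800 + 259459200 - 51891840 + 8648640 - 1235520 + 154440 - 17160 + 1716 - 156 + 13 - 1
= 2290792932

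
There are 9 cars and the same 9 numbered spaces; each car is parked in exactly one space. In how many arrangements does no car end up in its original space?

The number of derangements of 9 is !9 = Σ_{k=0}^{9} (-1)^k·9!/k!
= 9! - 9!/1! + 9!/2! - 9!/3! + 9!/4! - 9!/5! + 9!/6! - 9!/7! + 9!/8! - 9!/9!
= 362880 - 362880 + 181440 - 60480 + 15120 - 3024 + 504 - 72 + 9 - 1
= 133496

133496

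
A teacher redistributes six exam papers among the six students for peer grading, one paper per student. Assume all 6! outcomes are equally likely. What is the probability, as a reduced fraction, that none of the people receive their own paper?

53/144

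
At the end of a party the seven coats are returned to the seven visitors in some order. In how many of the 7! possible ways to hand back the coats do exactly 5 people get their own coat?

21

Choose which 5 of the 7 are fixed: C(7,5) = 21.
The other 2 form a derangement: !2 = 1.
Total: 21 × 1 = 21.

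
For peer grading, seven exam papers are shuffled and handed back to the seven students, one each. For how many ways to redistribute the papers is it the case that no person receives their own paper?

1854

!7 = 7! · Σ_{k=0}^{7} (-1)^k/k!
= 7! - 7!/1! + 7!/2! - 7!/3! + 7!/4! - 7!/5! + 7!/6! - 7!/7!
= 5040 - 5040 + 2520 - 840 + 210 - 42 + 7 - 1
= 1854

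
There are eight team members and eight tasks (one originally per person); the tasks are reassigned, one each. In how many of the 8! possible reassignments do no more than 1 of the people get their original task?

29665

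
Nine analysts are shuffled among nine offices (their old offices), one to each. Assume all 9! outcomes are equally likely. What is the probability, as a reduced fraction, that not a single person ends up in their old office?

Favorable outcomes: !9 = 133496.
Total outcomes: 9! = 362880.
Probability = 133496/362880 = 16687/45360.

16687/45360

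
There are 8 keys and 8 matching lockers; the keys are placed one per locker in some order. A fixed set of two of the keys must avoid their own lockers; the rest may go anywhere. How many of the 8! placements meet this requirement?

30960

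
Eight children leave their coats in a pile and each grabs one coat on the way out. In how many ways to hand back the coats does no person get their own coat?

14833

Use !n = (n-1)(!(n-1) + !(n-2)).
!8 = 7·(1854 + 265) = 7·2119 = 14833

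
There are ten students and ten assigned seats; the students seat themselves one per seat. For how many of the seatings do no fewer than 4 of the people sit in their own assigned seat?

# with exactly i fixed is C(10,i)·!(10-i); sum over i=4..10:
  i=4: C(10,4)·!6 = 210·265 = 55650
  i=5: C(10,5)·!5 = 252·44 = 11088
  i=6: C(10,6)·!4 = 210·9 = 1890
  i=7: C(10,7)·!3 = 120·2 = 240
  i=8: C(10,8)·!2 = 45·1 = 45
  i=9: C(10,9)·!1 = 10·0 = 0
  i=10: C(10,10)·!0 = 1·1 = 1
Total = 68914.

68914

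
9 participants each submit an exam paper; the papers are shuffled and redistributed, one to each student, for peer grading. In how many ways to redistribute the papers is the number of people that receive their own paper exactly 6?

Pick the 6 fixed positions: C(9,6) = 84 ways.
The other 3 form a derangement: !3 = 2.
Total: 84 × 2 = 168.

168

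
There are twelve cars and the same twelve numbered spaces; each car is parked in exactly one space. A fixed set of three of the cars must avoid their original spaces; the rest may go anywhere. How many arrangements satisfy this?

369774720

Inclusion-exclusion on the 3 forbidden self-matches:
Σ_{j=0}^{3} (-1)^j C(3,j)(12-j)!
= C(3,0)·12! - C(3,1)·11! + C(3,2)·10! - C(3,3)·9!
= 479001600 - 119750400 + 10886400 - 362880
= 369774720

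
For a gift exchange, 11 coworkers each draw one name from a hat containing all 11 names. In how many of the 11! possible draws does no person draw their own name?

14684570

By inclusion-exclusion, !11 = Σ (-1)^k · 11!/k! for k=0..11
= 11! - 11!/1! + 11!/2! - 11!/3! + 11!/4! - 11!/5! + 11!/6! - 11!/7! + 11!/8! - 11!/9! + 11!/10! - 11!/11!
= 39916800 - 39916800 + 19958400 - 6652800 + 1663200 - 332640 + 55440 - 7920 + 990 - 110 + 11 - 1
= 14684570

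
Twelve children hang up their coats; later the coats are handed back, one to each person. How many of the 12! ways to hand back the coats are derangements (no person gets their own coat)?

176214841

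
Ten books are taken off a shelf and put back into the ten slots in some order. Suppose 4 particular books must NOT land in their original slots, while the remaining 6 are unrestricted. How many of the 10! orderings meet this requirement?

Inclusion-exclusion on the 4 forbidden self-matches:
Σ_{j=0}^{4} (-1)^j C(4,j)(10-j)!
= C(4,0)·10! - C(4,1)·9! + C(4,2)·8! - C(4,3)·7! + C(4,4)·6!
= 3628800 - 1451520 + 241920 - 20160 + 720
= 2399760

2399760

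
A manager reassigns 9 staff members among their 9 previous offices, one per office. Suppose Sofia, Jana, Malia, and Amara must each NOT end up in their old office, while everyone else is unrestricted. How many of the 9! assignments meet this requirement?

229080

Inclusion-exclusion on the 4 forbidden self-matches:
Σ_{j=0}^{4} (-1)^j C(4,j)(9-j)!
= C(4,0)·9! - C(4,1)·8! + C(4,2)·7! - C(4,3)·6! + C(4,4)·5!
= 362880 - 161280 + 30240 - 2880 + 120
= 229080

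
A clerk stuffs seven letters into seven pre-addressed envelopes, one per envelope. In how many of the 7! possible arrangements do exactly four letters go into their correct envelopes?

Pick the 4 fixed positions: C(7,4) = 35 ways.
The other 3 form a derangement: !3 = 2.
Total: 35 × 2 = 70.

70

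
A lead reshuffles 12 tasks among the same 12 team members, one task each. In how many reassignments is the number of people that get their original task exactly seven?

34848

Pick the 7 fixed positions: C(12,7) = 792 ways.
The other 5 form a derangement: !5 = 44.
Total: 792 × 44 = 34848.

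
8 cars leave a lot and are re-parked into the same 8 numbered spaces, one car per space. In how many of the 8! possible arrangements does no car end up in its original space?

Use !n = n·!(n-1) + (-1)^n.
!8 = 8·1854 + 1 = 14833

14833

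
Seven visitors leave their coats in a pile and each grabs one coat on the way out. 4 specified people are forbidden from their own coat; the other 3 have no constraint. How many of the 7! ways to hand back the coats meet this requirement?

2790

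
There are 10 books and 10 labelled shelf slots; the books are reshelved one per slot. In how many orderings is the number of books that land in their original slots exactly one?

Pick the single fixed position: C(10,1) = 10 ways.
The remaining 9 must be deranged: !9 = 133496.
Total: 10 × 133496 = 1334960.

1334960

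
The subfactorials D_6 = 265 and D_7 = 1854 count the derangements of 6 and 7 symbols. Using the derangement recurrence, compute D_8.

14833

D_8 = (8-1)·(D_7 + D_6) = 7·(1854 + 265) = 7·2119 = 14833.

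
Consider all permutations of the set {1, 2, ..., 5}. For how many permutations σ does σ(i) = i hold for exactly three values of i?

Choose which 3 of the 5 are fixed: C(5,3) = 10.
The remaining 2 must be deranged: !2 = 1.
Total: 10 × 1 = 10.

10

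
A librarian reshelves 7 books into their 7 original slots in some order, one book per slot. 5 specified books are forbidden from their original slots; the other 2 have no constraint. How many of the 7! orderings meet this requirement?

Let A_j be the event that the j-th constrained one is fixed. By inclusion-exclusion over the 5 events:
Σ_{j=0}^{5} (-1)^j C(5,j)(7-j)!
= C(5,0)·7! - C(5,1)·6! + C(5,2)·5! - C(5,3)·4! + C(5,4)·3! - C(5,5)·2!
= 5040 - 3600 + 1200 - 240 + 30 - 2
= 2428

2428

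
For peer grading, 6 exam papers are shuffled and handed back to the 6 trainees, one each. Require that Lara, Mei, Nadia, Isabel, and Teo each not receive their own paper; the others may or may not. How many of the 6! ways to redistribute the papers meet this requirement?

Let A_j be the event that the j-th constrained one is fixed. By inclusion-exclusion over the 5 events:
Σ_{j=0}^{5} (-1)^j C(5,j)(6-j)!
= C(5,0)·6! - C(5,1)·5! + C(5,2)·4! - C(5,3)·3! + C(5,4)·2! - C(5,5)·1!
= 720 - 600 + 240 - 60 + 10 - 1
= 309

309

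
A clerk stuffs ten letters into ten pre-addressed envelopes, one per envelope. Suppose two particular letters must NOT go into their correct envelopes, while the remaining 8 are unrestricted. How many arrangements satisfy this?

Let A_j be the event that the j-th constrained one is fixed. By inclusion-exclusion over the 2 events:
Σ_{j=0}^{2} (-1)^j C(2,j)(10-j)!
= C(2,0)·10! - C(2,1)·9! + C(2,2)·8!
= 3628800 - 725760 + 40320
= 2943360

2943360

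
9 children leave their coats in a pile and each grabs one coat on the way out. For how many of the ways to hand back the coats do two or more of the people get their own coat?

95887

Sum C(9,i)·!(9-i) for i = 2..9:
  i=2: C(9,2)·!7 = 36·1854 = 66744
  i=3: C(9,3)·!6 = 84·265 = 22260
  i=4: C(9,4)·!5 = 126·44 = 5544
  i=5: C(9,5)·!4 = 126·9 = 1134
  i=6: C(9,6)·!3 = 84·2 = 168
  i=7: C(9,7)·!2 = 36·1 = 36
  i=8: C(9,8)·!1 = 9·0 = 0
  i=9: C(9,9)·!0 = 1·1 = 1
Total = 95887.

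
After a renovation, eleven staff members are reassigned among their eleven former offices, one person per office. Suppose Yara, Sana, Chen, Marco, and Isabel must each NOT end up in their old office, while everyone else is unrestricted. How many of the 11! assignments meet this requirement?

25022880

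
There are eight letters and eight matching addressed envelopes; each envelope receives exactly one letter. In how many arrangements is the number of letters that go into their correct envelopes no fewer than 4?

771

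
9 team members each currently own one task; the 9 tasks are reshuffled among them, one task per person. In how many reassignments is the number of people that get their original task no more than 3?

355997

Sum C(9,i)·!(9-i) for i = 0..3:
  i=0: C(9,0)·!9 = 1·133496 = 133496
  i=1: C(9,1)·!8 = 9·14833 = 133497
  i=2: C(9,2)·!7 = 36·1854 = 66744
  i=3: C(9,3)·!6 = 84·265 = 22260
Total = 355997.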